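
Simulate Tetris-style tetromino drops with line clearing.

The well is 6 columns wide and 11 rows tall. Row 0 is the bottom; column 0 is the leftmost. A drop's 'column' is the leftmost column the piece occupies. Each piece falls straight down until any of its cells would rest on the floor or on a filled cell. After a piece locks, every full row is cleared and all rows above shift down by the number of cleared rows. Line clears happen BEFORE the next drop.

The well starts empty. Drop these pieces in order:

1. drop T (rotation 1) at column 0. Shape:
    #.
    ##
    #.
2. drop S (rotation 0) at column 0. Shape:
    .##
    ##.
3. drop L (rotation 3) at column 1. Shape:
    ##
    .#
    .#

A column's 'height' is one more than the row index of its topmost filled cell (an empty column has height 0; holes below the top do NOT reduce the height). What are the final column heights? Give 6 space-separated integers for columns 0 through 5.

Drop 1: T rot1 at col 0 lands with bottom-row=0; cleared 0 line(s) (total 0); column heights now [3 2 0 0 0 0], max=3
Drop 2: S rot0 at col 0 lands with bottom-row=3; cleared 0 line(s) (total 0); column heights now [4 5 5 0 0 0], max=5
Drop 3: L rot3 at col 1 lands with bottom-row=5; cleared 0 line(s) (total 0); column heights now [4 8 8 0 0 0], max=8

Answer: 4 8 8 0 0 0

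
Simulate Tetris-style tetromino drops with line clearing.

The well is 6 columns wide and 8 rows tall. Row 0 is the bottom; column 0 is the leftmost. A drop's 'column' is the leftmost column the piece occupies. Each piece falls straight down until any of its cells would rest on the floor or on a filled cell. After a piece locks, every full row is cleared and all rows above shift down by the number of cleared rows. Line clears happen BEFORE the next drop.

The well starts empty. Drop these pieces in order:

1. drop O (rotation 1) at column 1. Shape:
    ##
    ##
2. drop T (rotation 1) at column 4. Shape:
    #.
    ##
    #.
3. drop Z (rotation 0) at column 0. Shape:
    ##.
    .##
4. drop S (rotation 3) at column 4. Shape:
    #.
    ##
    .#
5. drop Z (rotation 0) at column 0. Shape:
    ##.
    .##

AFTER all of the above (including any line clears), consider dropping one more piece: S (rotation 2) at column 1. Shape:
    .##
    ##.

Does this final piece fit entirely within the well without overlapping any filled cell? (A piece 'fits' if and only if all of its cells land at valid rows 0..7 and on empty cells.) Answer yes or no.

Drop 1: O rot1 at col 1 lands with bottom-row=0; cleared 0 line(s) (total 0); column heights now [0 2 2 0 0 0], max=2
Drop 2: T rot1 at col 4 lands with bottom-row=0; cleared 0 line(s) (total 0); column heights now [0 2 2 0 3 2], max=3
Drop 3: Z rot0 at col 0 lands with bottom-row=2; cleared 0 line(s) (total 0); column heights now [4 4 3 0 3 2], max=4
Drop 4: S rot3 at col 4 lands with bottom-row=2; cleared 0 line(s) (total 0); column heights now [4 4 3 0 5 4], max=5
Drop 5: Z rot0 at col 0 lands with bottom-row=4; cleared 0 line(s) (total 0); column heights now [6 6 5 0 5 4], max=6
Test piece S rot2 at col 1 (width 3): heights before test = [6 6 5 0 5 4]; fits = True

Answer: yes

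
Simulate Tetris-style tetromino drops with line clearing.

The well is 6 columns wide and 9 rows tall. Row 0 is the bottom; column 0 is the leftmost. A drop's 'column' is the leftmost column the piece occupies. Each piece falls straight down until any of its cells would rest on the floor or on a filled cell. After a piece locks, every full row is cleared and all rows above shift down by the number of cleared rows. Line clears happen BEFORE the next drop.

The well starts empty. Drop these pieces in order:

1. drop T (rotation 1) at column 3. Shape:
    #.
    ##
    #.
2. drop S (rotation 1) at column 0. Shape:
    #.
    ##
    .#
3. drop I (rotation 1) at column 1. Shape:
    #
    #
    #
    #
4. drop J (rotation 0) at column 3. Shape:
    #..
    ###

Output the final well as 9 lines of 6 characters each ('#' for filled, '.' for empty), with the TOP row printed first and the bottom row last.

Drop 1: T rot1 at col 3 lands with bottom-row=0; cleared 0 line(s) (total 0); column heights now [0 0 0 3 2 0], max=3
Drop 2: S rot1 at col 0 lands with bottom-row=0; cleared 0 line(s) (total 0); column heights now [3 2 0 3 2 0], max=3
Drop 3: I rot1 at col 1 lands with bottom-row=2; cleared 0 line(s) (total 0); column heights now [3 6 0 3 2 0], max=6
Drop 4: J rot0 at col 3 lands with bottom-row=3; cleared 0 line(s) (total 0); column heights now [3 6 0 5 4 4], max=6

Answer: ......
......
......
.#....
.#.#..
.#.###
##.#..
##.##.
.#.#..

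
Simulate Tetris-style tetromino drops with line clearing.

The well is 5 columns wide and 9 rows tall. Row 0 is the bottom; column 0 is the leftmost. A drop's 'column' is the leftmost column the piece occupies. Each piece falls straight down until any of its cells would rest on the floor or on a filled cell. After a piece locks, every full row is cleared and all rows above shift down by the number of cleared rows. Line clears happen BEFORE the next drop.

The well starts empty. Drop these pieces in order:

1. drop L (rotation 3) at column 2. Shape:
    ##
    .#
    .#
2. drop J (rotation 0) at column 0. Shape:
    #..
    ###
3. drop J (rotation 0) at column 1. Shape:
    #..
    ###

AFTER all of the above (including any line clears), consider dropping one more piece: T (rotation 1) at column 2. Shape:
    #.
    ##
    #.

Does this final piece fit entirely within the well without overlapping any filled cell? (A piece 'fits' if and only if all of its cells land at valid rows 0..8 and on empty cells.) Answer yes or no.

Answer: yes

Derivation:
Drop 1: L rot3 at col 2 lands with bottom-row=0; cleared 0 line(s) (total 0); column heights now [0 0 3 3 0], max=3
Drop 2: J rot0 at col 0 lands with bottom-row=3; cleared 0 line(s) (total 0); column heights now [5 4 4 3 0], max=5
Drop 3: J rot0 at col 1 lands with bottom-row=4; cleared 0 line(s) (total 0); column heights now [5 6 5 5 0], max=6
Test piece T rot1 at col 2 (width 2): heights before test = [5 6 5 5 0]; fits = True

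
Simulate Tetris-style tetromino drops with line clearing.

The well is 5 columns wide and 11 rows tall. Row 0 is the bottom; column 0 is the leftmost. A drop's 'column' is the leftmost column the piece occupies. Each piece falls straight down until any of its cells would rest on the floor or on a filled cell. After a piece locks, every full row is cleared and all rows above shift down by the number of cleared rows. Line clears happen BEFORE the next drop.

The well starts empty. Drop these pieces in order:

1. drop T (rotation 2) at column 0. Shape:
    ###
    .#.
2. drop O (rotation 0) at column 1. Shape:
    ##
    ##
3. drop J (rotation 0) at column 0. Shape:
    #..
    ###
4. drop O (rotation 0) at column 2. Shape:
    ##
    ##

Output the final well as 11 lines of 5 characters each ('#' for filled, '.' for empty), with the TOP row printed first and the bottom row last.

Answer: .....
.....
.....
.....
..##.
#.##.
###..
.##..
.##..
###..
.#...

Derivation:
Drop 1: T rot2 at col 0 lands with bottom-row=0; cleared 0 line(s) (total 0); column heights now [2 2 2 0 0], max=2
Drop 2: O rot0 at col 1 lands with bottom-row=2; cleared 0 line(s) (total 0); column heights now [2 4 4 0 0], max=4
Drop 3: J rot0 at col 0 lands with bottom-row=4; cleared 0 line(s) (total 0); column heights now [6 5 5 0 0], max=6
Drop 4: O rot0 at col 2 lands with bottom-row=5; cleared 0 line(s) (total 0); column heights now [6 5 7 7 0], max=7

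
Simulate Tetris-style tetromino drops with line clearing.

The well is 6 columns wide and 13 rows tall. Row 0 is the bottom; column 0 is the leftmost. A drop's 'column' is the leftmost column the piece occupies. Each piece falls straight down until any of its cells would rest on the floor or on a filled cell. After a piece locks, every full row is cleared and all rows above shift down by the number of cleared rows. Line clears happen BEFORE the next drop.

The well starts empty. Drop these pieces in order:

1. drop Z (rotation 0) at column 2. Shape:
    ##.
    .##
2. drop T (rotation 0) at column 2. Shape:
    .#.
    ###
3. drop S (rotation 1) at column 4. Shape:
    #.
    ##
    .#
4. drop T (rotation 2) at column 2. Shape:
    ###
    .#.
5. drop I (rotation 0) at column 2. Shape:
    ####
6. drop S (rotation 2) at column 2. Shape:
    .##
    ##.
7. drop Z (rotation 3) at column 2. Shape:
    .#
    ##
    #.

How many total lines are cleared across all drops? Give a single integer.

Drop 1: Z rot0 at col 2 lands with bottom-row=0; cleared 0 line(s) (total 0); column heights now [0 0 2 2 1 0], max=2
Drop 2: T rot0 at col 2 lands with bottom-row=2; cleared 0 line(s) (total 0); column heights now [0 0 3 4 3 0], max=4
Drop 3: S rot1 at col 4 lands with bottom-row=2; cleared 0 line(s) (total 0); column heights now [0 0 3 4 5 4], max=5
Drop 4: T rot2 at col 2 lands with bottom-row=4; cleared 0 line(s) (total 0); column heights now [0 0 6 6 6 4], max=6
Drop 5: I rot0 at col 2 lands with bottom-row=6; cleared 0 line(s) (total 0); column heights now [0 0 7 7 7 7], max=7
Drop 6: S rot2 at col 2 lands with bottom-row=7; cleared 0 line(s) (total 0); column heights now [0 0 8 9 9 7], max=9
Drop 7: Z rot3 at col 2 lands with bottom-row=8; cleared 0 line(s) (total 0); column heights now [0 0 10 11 9 7], max=11

Answer: 0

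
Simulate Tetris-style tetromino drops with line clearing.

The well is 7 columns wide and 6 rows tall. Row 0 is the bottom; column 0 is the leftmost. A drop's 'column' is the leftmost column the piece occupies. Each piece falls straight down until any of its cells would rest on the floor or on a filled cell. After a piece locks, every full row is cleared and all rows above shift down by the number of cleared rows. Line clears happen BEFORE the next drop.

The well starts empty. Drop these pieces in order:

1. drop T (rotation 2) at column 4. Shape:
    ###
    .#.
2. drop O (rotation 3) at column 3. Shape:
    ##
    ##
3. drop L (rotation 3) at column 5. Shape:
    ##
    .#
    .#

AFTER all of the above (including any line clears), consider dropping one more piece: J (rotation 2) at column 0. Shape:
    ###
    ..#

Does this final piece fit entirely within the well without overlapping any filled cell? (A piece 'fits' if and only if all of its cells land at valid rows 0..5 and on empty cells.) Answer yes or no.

Drop 1: T rot2 at col 4 lands with bottom-row=0; cleared 0 line(s) (total 0); column heights now [0 0 0 0 2 2 2], max=2
Drop 2: O rot3 at col 3 lands with bottom-row=2; cleared 0 line(s) (total 0); column heights now [0 0 0 4 4 2 2], max=4
Drop 3: L rot3 at col 5 lands with bottom-row=2; cleared 0 line(s) (total 0); column heights now [0 0 0 4 4 5 5], max=5
Test piece J rot2 at col 0 (width 3): heights before test = [0 0 0 4 4 5 5]; fits = True

Answer: yes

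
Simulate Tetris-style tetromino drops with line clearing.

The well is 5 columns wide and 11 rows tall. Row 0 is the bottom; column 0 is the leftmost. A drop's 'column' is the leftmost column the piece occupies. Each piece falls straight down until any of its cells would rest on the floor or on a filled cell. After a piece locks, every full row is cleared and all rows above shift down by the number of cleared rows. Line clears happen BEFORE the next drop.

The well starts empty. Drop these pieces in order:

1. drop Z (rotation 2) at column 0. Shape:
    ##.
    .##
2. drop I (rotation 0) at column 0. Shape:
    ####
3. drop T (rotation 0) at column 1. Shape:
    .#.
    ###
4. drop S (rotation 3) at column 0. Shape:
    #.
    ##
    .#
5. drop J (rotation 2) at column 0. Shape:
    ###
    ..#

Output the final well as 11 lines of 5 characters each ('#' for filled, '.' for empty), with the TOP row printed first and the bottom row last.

Drop 1: Z rot2 at col 0 lands with bottom-row=0; cleared 0 line(s) (total 0); column heights now [2 2 1 0 0], max=2
Drop 2: I rot0 at col 0 lands with bottom-row=2; cleared 0 line(s) (total 0); column heights now [3 3 3 3 0], max=3
Drop 3: T rot0 at col 1 lands with bottom-row=3; cleared 0 line(s) (total 0); column heights now [3 4 5 4 0], max=5
Drop 4: S rot3 at col 0 lands with bottom-row=4; cleared 0 line(s) (total 0); column heights now [7 6 5 4 0], max=7
Drop 5: J rot2 at col 0 lands with bottom-row=6; cleared 0 line(s) (total 0); column heights now [8 8 8 4 0], max=8

Answer: .....
.....
.....
###..
#.#..
##...
.##..
.###.
####.
##...
.##..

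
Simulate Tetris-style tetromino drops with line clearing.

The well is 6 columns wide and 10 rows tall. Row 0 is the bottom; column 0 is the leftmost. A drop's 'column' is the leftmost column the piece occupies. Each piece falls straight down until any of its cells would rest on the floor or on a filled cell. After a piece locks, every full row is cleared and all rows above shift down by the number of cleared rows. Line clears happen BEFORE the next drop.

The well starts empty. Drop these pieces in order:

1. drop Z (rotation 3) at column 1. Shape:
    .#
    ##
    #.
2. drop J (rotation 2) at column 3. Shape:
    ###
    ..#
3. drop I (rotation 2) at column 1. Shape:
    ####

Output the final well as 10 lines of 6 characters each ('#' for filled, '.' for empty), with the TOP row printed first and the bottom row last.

Answer: ......
......
......
......
......
......
.####.
..#...
.#####
.#...#

Derivation:
Drop 1: Z rot3 at col 1 lands with bottom-row=0; cleared 0 line(s) (total 0); column heights now [0 2 3 0 0 0], max=3
Drop 2: J rot2 at col 3 lands with bottom-row=0; cleared 0 line(s) (total 0); column heights now [0 2 3 2 2 2], max=3
Drop 3: I rot2 at col 1 lands with bottom-row=3; cleared 0 line(s) (total 0); column heights now [0 4 4 4 4 2], max=4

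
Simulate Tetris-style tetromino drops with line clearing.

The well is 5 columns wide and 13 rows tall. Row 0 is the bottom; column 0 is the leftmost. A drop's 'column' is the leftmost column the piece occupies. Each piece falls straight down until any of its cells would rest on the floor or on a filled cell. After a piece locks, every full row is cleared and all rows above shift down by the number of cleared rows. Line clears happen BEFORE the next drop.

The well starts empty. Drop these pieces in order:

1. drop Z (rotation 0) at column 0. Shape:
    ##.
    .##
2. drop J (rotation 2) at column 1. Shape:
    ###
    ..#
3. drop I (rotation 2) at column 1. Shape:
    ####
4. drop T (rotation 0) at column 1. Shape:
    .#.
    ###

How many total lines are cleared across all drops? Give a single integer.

Answer: 0

Derivation:
Drop 1: Z rot0 at col 0 lands with bottom-row=0; cleared 0 line(s) (total 0); column heights now [2 2 1 0 0], max=2
Drop 2: J rot2 at col 1 lands with bottom-row=1; cleared 0 line(s) (total 0); column heights now [2 3 3 3 0], max=3
Drop 3: I rot2 at col 1 lands with bottom-row=3; cleared 0 line(s) (total 0); column heights now [2 4 4 4 4], max=4
Drop 4: T rot0 at col 1 lands with bottom-row=4; cleared 0 line(s) (total 0); column heights now [2 5 6 5 4], max=6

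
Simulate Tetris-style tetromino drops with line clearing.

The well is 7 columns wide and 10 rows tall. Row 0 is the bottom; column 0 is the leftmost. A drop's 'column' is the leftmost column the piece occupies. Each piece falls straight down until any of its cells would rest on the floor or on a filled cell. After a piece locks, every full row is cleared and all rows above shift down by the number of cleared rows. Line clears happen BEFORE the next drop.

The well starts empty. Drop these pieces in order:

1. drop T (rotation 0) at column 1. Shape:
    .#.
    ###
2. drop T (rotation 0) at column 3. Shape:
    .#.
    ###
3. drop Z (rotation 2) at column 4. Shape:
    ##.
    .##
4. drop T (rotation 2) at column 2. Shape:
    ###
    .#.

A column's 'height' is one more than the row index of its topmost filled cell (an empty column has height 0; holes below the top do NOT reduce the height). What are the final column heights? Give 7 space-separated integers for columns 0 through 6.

Drop 1: T rot0 at col 1 lands with bottom-row=0; cleared 0 line(s) (total 0); column heights now [0 1 2 1 0 0 0], max=2
Drop 2: T rot0 at col 3 lands with bottom-row=1; cleared 0 line(s) (total 0); column heights now [0 1 2 2 3 2 0], max=3
Drop 3: Z rot2 at col 4 lands with bottom-row=2; cleared 0 line(s) (total 0); column heights now [0 1 2 2 4 4 3], max=4
Drop 4: T rot2 at col 2 lands with bottom-row=3; cleared 0 line(s) (total 0); column heights now [0 1 5 5 5 4 3], max=5

Answer: 0 1 5 5 5 4 3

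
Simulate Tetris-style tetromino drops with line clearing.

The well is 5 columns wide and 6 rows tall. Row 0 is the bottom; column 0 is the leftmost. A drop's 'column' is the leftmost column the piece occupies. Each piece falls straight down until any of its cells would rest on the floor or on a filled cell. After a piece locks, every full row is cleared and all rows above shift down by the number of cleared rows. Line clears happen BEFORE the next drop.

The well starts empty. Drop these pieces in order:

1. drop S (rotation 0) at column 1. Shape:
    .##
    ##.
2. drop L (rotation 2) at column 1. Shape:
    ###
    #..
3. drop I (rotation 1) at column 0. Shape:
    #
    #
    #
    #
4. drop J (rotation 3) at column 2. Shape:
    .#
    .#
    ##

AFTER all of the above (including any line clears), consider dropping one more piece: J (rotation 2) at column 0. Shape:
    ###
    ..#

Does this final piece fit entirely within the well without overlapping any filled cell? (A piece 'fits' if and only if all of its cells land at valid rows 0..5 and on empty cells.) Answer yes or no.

Answer: yes

Derivation:
Drop 1: S rot0 at col 1 lands with bottom-row=0; cleared 0 line(s) (total 0); column heights now [0 1 2 2 0], max=2
Drop 2: L rot2 at col 1 lands with bottom-row=1; cleared 0 line(s) (total 0); column heights now [0 3 3 3 0], max=3
Drop 3: I rot1 at col 0 lands with bottom-row=0; cleared 0 line(s) (total 0); column heights now [4 3 3 3 0], max=4
Drop 4: J rot3 at col 2 lands with bottom-row=3; cleared 0 line(s) (total 0); column heights now [4 3 4 6 0], max=6
Test piece J rot2 at col 0 (width 3): heights before test = [4 3 4 6 0]; fits = True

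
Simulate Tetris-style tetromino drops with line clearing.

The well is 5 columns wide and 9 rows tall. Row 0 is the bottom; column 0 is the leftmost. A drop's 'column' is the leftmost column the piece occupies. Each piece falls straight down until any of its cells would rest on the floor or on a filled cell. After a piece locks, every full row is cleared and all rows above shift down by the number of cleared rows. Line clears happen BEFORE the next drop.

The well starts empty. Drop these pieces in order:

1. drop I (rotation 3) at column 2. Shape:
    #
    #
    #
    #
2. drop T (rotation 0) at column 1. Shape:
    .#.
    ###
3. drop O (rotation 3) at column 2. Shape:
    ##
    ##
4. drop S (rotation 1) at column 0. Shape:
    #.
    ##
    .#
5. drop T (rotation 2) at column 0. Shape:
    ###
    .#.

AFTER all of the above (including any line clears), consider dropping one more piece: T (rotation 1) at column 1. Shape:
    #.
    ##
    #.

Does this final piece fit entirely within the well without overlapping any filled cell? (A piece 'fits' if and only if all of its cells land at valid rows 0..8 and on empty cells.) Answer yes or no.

Answer: no

Derivation:
Drop 1: I rot3 at col 2 lands with bottom-row=0; cleared 0 line(s) (total 0); column heights now [0 0 4 0 0], max=4
Drop 2: T rot0 at col 1 lands with bottom-row=4; cleared 0 line(s) (total 0); column heights now [0 5 6 5 0], max=6
Drop 3: O rot3 at col 2 lands with bottom-row=6; cleared 0 line(s) (total 0); column heights now [0 5 8 8 0], max=8
Drop 4: S rot1 at col 0 lands with bottom-row=5; cleared 0 line(s) (total 0); column heights now [8 7 8 8 0], max=8
Drop 5: T rot2 at col 0 lands with bottom-row=7; cleared 0 line(s) (total 0); column heights now [9 9 9 8 0], max=9
Test piece T rot1 at col 1 (width 2): heights before test = [9 9 9 8 0]; fits = False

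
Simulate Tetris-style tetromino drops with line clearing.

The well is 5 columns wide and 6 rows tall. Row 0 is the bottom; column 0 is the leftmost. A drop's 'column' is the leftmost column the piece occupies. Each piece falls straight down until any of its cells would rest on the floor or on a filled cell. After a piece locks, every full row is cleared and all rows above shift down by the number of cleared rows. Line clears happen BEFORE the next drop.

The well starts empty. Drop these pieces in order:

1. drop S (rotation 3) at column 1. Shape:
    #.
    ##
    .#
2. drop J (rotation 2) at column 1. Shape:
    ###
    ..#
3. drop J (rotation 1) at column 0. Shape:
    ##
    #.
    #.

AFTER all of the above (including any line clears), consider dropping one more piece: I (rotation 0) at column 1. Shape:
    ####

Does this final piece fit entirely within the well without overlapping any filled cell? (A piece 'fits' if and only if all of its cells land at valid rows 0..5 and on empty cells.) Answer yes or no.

Answer: yes

Derivation:
Drop 1: S rot3 at col 1 lands with bottom-row=0; cleared 0 line(s) (total 0); column heights now [0 3 2 0 0], max=3
Drop 2: J rot2 at col 1 lands with bottom-row=2; cleared 0 line(s) (total 0); column heights now [0 4 4 4 0], max=4
Drop 3: J rot1 at col 0 lands with bottom-row=2; cleared 0 line(s) (total 0); column heights now [5 5 4 4 0], max=5
Test piece I rot0 at col 1 (width 4): heights before test = [5 5 4 4 0]; fits = True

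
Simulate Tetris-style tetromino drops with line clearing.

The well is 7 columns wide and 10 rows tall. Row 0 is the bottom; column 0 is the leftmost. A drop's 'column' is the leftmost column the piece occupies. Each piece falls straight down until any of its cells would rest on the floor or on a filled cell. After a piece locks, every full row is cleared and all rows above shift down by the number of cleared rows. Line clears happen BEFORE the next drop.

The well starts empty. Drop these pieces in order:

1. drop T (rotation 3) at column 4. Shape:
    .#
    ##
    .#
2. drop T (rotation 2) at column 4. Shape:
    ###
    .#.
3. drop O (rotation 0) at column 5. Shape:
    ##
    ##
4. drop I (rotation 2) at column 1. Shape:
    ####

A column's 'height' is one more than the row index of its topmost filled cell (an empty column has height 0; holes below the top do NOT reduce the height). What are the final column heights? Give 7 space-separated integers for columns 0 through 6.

Drop 1: T rot3 at col 4 lands with bottom-row=0; cleared 0 line(s) (total 0); column heights now [0 0 0 0 2 3 0], max=3
Drop 2: T rot2 at col 4 lands with bottom-row=3; cleared 0 line(s) (total 0); column heights now [0 0 0 0 5 5 5], max=5
Drop 3: O rot0 at col 5 lands with bottom-row=5; cleared 0 line(s) (total 0); column heights now [0 0 0 0 5 7 7], max=7
Drop 4: I rot2 at col 1 lands with bottom-row=5; cleared 0 line(s) (total 0); column heights now [0 6 6 6 6 7 7], max=7

Answer: 0 6 6 6 6 7 7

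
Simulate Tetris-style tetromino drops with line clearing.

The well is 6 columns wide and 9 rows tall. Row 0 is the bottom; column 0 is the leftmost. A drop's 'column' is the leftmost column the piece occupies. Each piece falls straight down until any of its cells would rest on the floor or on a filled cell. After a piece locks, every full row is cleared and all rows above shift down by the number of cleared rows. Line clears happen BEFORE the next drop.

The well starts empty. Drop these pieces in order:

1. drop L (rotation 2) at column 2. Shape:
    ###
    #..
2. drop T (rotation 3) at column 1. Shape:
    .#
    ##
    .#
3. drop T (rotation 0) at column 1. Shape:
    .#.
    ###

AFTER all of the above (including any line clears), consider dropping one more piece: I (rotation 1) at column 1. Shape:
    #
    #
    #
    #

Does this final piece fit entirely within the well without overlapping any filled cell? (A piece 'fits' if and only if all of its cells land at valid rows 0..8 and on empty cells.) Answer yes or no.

Drop 1: L rot2 at col 2 lands with bottom-row=0; cleared 0 line(s) (total 0); column heights now [0 0 2 2 2 0], max=2
Drop 2: T rot3 at col 1 lands with bottom-row=2; cleared 0 line(s) (total 0); column heights now [0 4 5 2 2 0], max=5
Drop 3: T rot0 at col 1 lands with bottom-row=5; cleared 0 line(s) (total 0); column heights now [0 6 7 6 2 0], max=7
Test piece I rot1 at col 1 (width 1): heights before test = [0 6 7 6 2 0]; fits = False

Answer: no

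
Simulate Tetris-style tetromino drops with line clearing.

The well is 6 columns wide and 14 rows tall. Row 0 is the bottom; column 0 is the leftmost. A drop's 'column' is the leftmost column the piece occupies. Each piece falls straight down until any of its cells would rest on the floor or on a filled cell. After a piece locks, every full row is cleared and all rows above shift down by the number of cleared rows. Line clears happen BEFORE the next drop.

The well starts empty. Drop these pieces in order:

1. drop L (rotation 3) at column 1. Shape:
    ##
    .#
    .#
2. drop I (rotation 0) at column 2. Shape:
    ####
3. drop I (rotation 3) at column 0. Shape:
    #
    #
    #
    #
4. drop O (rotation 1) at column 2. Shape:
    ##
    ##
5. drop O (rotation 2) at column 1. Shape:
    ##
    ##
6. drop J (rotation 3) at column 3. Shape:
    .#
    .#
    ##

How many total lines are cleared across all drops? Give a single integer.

Answer: 0

Derivation:
Drop 1: L rot3 at col 1 lands with bottom-row=0; cleared 0 line(s) (total 0); column heights now [0 3 3 0 0 0], max=3
Drop 2: I rot0 at col 2 lands with bottom-row=3; cleared 0 line(s) (total 0); column heights now [0 3 4 4 4 4], max=4
Drop 3: I rot3 at col 0 lands with bottom-row=0; cleared 0 line(s) (total 0); column heights now [4 3 4 4 4 4], max=4
Drop 4: O rot1 at col 2 lands with bottom-row=4; cleared 0 line(s) (total 0); column heights now [4 3 6 6 4 4], max=6
Drop 5: O rot2 at col 1 lands with bottom-row=6; cleared 0 line(s) (total 0); column heights now [4 8 8 6 4 4], max=8
Drop 6: J rot3 at col 3 lands with bottom-row=6; cleared 0 line(s) (total 0); column heights now [4 8 8 7 9 4], max=9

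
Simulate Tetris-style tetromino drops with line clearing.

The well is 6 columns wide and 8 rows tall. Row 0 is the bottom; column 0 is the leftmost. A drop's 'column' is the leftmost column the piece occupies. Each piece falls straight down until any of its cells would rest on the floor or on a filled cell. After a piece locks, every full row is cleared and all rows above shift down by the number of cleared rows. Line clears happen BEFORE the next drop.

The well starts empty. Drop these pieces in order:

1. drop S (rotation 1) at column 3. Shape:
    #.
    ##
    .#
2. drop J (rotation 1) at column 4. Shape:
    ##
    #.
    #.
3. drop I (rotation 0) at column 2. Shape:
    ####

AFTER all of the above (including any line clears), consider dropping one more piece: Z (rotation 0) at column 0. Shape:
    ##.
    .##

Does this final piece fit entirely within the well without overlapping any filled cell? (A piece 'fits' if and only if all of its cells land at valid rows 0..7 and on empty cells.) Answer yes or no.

Drop 1: S rot1 at col 3 lands with bottom-row=0; cleared 0 line(s) (total 0); column heights now [0 0 0 3 2 0], max=3
Drop 2: J rot1 at col 4 lands with bottom-row=2; cleared 0 line(s) (total 0); column heights now [0 0 0 3 5 5], max=5
Drop 3: I rot0 at col 2 lands with bottom-row=5; cleared 0 line(s) (total 0); column heights now [0 0 6 6 6 6], max=6
Test piece Z rot0 at col 0 (width 3): heights before test = [0 0 6 6 6 6]; fits = True

Answer: yes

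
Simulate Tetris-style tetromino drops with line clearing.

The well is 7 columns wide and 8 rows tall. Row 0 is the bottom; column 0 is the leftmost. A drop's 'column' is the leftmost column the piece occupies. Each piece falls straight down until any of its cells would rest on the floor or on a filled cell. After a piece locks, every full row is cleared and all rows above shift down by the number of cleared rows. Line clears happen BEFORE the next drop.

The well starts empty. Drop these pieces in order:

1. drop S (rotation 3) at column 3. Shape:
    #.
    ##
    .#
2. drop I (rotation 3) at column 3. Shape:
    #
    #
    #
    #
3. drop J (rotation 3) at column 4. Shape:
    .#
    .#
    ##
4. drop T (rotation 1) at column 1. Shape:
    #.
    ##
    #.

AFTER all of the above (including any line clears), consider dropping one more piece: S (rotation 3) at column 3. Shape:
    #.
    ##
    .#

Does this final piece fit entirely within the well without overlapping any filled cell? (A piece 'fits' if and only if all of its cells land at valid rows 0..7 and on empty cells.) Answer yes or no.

Drop 1: S rot3 at col 3 lands with bottom-row=0; cleared 0 line(s) (total 0); column heights now [0 0 0 3 2 0 0], max=3
Drop 2: I rot3 at col 3 lands with bottom-row=3; cleared 0 line(s) (total 0); column heights now [0 0 0 7 2 0 0], max=7
Drop 3: J rot3 at col 4 lands with bottom-row=2; cleared 0 line(s) (total 0); column heights now [0 0 0 7 3 5 0], max=7
Drop 4: T rot1 at col 1 lands with bottom-row=0; cleared 0 line(s) (total 0); column heights now [0 3 2 7 3 5 0], max=7
Test piece S rot3 at col 3 (width 2): heights before test = [0 3 2 7 3 5 0]; fits = False

Answer: no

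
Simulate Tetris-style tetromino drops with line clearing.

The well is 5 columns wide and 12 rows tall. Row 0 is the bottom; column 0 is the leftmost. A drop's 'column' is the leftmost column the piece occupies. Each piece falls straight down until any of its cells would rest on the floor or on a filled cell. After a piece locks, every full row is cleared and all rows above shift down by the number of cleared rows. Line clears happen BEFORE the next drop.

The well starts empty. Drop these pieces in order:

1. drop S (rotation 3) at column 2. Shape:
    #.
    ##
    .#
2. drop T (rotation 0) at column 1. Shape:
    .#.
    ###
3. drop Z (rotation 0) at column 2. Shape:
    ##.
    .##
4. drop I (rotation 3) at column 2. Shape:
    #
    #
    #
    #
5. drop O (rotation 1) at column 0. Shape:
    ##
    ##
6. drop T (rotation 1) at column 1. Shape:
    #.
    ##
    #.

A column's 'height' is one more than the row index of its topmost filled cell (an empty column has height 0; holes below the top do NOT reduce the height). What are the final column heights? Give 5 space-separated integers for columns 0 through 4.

Drop 1: S rot3 at col 2 lands with bottom-row=0; cleared 0 line(s) (total 0); column heights now [0 0 3 2 0], max=3
Drop 2: T rot0 at col 1 lands with bottom-row=3; cleared 0 line(s) (total 0); column heights now [0 4 5 4 0], max=5
Drop 3: Z rot0 at col 2 lands with bottom-row=4; cleared 0 line(s) (total 0); column heights now [0 4 6 6 5], max=6
Drop 4: I rot3 at col 2 lands with bottom-row=6; cleared 0 line(s) (total 0); column heights now [0 4 10 6 5], max=10
Drop 5: O rot1 at col 0 lands with bottom-row=4; cleared 1 line(s) (total 1); column heights now [5 5 9 5 0], max=9
Drop 6: T rot1 at col 1 lands with bottom-row=8; cleared 0 line(s) (total 1); column heights now [5 11 10 5 0], max=11

Answer: 5 11 10 5 0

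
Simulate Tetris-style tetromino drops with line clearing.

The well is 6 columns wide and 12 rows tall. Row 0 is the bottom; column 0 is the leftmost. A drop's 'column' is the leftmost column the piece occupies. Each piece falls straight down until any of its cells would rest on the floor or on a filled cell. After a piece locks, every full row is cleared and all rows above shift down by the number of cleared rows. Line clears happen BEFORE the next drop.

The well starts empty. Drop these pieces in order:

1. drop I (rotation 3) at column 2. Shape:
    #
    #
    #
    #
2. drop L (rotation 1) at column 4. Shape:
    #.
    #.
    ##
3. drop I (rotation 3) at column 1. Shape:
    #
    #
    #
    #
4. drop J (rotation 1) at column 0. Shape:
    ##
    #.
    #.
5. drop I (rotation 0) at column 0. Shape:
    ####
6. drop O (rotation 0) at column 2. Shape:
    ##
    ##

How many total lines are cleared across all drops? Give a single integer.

Drop 1: I rot3 at col 2 lands with bottom-row=0; cleared 0 line(s) (total 0); column heights now [0 0 4 0 0 0], max=4
Drop 2: L rot1 at col 4 lands with bottom-row=0; cleared 0 line(s) (total 0); column heights now [0 0 4 0 3 1], max=4
Drop 3: I rot3 at col 1 lands with bottom-row=0; cleared 0 line(s) (total 0); column heights now [0 4 4 0 3 1], max=4
Drop 4: J rot1 at col 0 lands with bottom-row=2; cleared 0 line(s) (total 0); column heights now [5 5 4 0 3 1], max=5
Drop 5: I rot0 at col 0 lands with bottom-row=5; cleared 0 line(s) (total 0); column heights now [6 6 6 6 3 1], max=6
Drop 6: O rot0 at col 2 lands with bottom-row=6; cleared 0 line(s) (total 0); column heights now [6 6 8 8 3 1], max=8

Answer: 0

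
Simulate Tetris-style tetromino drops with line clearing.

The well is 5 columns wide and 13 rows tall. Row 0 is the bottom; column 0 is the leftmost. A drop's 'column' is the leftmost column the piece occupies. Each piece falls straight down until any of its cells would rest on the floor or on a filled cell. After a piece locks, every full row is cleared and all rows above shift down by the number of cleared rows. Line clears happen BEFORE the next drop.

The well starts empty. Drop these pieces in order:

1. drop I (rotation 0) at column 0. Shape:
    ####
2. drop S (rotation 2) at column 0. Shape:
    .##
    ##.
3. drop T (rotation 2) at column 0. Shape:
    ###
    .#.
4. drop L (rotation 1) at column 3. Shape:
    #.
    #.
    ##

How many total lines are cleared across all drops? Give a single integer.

Answer: 0

Derivation:
Drop 1: I rot0 at col 0 lands with bottom-row=0; cleared 0 line(s) (total 0); column heights now [1 1 1 1 0], max=1
Drop 2: S rot2 at col 0 lands with bottom-row=1; cleared 0 line(s) (total 0); column heights now [2 3 3 1 0], max=3
Drop 3: T rot2 at col 0 lands with bottom-row=3; cleared 0 line(s) (total 0); column heights now [5 5 5 1 0], max=5
Drop 4: L rot1 at col 3 lands with bottom-row=1; cleared 0 line(s) (total 0); column heights now [5 5 5 4 2], max=5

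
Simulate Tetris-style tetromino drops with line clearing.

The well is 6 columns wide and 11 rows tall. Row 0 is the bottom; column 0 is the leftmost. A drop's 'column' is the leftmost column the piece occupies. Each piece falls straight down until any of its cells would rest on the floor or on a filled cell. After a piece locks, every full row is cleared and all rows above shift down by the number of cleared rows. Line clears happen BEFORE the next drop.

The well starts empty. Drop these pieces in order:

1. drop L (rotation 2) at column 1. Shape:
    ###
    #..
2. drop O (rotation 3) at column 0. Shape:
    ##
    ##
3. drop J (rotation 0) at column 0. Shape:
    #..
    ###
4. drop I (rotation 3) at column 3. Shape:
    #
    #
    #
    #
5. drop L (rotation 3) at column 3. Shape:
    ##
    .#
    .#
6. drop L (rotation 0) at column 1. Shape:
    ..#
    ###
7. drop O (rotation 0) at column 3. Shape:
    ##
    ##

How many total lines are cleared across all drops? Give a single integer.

Drop 1: L rot2 at col 1 lands with bottom-row=0; cleared 0 line(s) (total 0); column heights now [0 2 2 2 0 0], max=2
Drop 2: O rot3 at col 0 lands with bottom-row=2; cleared 0 line(s) (total 0); column heights now [4 4 2 2 0 0], max=4
Drop 3: J rot0 at col 0 lands with bottom-row=4; cleared 0 line(s) (total 0); column heights now [6 5 5 2 0 0], max=6
Drop 4: I rot3 at col 3 lands with bottom-row=2; cleared 0 line(s) (total 0); column heights now [6 5 5 6 0 0], max=6
Drop 5: L rot3 at col 3 lands with bottom-row=4; cleared 0 line(s) (total 0); column heights now [6 5 5 7 7 0], max=7
Drop 6: L rot0 at col 1 lands with bottom-row=7; cleared 0 line(s) (total 0); column heights now [6 8 8 9 7 0], max=9
Drop 7: O rot0 at col 3 lands with bottom-row=9; cleared 0 line(s) (total 0); column heights now [6 8 8 11 11 0], max=11

Answer: 0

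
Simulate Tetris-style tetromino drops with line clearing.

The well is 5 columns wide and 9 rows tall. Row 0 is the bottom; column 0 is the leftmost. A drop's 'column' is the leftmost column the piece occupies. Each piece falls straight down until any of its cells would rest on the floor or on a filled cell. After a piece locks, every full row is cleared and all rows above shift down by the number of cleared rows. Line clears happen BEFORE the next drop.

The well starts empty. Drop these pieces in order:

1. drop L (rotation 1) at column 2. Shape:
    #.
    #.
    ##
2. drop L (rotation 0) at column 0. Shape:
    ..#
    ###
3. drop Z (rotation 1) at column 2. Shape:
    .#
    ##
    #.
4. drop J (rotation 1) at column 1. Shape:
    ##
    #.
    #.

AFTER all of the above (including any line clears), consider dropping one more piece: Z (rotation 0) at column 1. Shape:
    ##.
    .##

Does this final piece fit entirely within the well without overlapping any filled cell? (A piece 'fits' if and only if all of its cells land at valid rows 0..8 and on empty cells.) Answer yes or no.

Drop 1: L rot1 at col 2 lands with bottom-row=0; cleared 0 line(s) (total 0); column heights now [0 0 3 1 0], max=3
Drop 2: L rot0 at col 0 lands with bottom-row=3; cleared 0 line(s) (total 0); column heights now [4 4 5 1 0], max=5
Drop 3: Z rot1 at col 2 lands with bottom-row=5; cleared 0 line(s) (total 0); column heights now [4 4 7 8 0], max=8
Drop 4: J rot1 at col 1 lands with bottom-row=5; cleared 0 line(s) (total 0); column heights now [4 8 8 8 0], max=8
Test piece Z rot0 at col 1 (width 3): heights before test = [4 8 8 8 0]; fits = False

Answer: no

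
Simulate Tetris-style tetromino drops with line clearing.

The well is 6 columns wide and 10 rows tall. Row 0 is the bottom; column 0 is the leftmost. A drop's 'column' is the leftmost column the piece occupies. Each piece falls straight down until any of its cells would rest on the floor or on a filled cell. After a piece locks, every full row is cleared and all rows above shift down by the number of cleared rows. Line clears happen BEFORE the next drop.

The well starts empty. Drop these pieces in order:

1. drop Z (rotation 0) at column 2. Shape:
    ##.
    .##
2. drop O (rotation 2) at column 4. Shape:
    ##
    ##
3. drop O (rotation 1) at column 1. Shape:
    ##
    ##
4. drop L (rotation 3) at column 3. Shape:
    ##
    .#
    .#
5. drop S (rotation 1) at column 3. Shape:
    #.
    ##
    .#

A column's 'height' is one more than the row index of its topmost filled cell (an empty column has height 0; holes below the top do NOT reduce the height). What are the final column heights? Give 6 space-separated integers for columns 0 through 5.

Drop 1: Z rot0 at col 2 lands with bottom-row=0; cleared 0 line(s) (total 0); column heights now [0 0 2 2 1 0], max=2
Drop 2: O rot2 at col 4 lands with bottom-row=1; cleared 0 line(s) (total 0); column heights now [0 0 2 2 3 3], max=3
Drop 3: O rot1 at col 1 lands with bottom-row=2; cleared 0 line(s) (total 0); column heights now [0 4 4 2 3 3], max=4
Drop 4: L rot3 at col 3 lands with bottom-row=3; cleared 0 line(s) (total 0); column heights now [0 4 4 6 6 3], max=6
Drop 5: S rot1 at col 3 lands with bottom-row=6; cleared 0 line(s) (total 0); column heights now [0 4 4 9 8 3], max=9

Answer: 0 4 4 9 8 3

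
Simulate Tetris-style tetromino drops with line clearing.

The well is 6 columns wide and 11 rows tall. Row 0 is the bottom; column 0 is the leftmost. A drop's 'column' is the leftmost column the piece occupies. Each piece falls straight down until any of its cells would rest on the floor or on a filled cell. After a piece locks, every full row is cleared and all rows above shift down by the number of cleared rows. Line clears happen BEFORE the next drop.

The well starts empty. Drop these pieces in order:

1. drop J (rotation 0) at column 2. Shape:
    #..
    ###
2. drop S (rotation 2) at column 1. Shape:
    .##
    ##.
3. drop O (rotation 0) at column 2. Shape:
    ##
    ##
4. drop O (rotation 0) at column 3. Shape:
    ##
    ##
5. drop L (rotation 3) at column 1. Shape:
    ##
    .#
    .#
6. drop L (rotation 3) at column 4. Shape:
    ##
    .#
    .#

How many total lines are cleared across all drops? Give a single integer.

Answer: 0

Derivation:
Drop 1: J rot0 at col 2 lands with bottom-row=0; cleared 0 line(s) (total 0); column heights now [0 0 2 1 1 0], max=2
Drop 2: S rot2 at col 1 lands with bottom-row=2; cleared 0 line(s) (total 0); column heights now [0 3 4 4 1 0], max=4
Drop 3: O rot0 at col 2 lands with bottom-row=4; cleared 0 line(s) (total 0); column heights now [0 3 6 6 1 0], max=6
Drop 4: O rot0 at col 3 lands with bottom-row=6; cleared 0 line(s) (total 0); column heights now [0 3 6 8 8 0], max=8
Drop 5: L rot3 at col 1 lands with bottom-row=6; cleared 0 line(s) (total 0); column heights now [0 9 9 8 8 0], max=9
Drop 6: L rot3 at col 4 lands with bottom-row=6; cleared 0 line(s) (total 0); column heights now [0 9 9 8 9 9], max=9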